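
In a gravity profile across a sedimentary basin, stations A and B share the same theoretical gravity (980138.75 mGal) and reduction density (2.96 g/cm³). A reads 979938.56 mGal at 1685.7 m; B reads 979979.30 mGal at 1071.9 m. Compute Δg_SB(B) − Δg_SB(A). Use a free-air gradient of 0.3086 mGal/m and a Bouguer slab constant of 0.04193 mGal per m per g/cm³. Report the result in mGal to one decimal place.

-72.5

Δg_SB(A) = 979938.56 − 980138.75 + 0.3086×1685.7 − 0.04193×2.96×1685.7 = 110.80 mGal
Δg_SB(B) = 979979.30 − 980138.75 + 0.3086×1071.9 − 0.04193×2.96×1071.9 = 38.30 mGal
Difference = 38.30 − (110.80) = -72.50 mGal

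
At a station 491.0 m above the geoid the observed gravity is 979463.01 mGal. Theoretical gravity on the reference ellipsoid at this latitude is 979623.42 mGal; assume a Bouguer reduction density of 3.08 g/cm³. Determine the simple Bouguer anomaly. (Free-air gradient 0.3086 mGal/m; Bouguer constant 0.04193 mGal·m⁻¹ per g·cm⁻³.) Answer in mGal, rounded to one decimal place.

-72.3

Free-air correction = 0.3086 × 491.0 = 151.52 mGal
Free-air anomaly = 979463.01 − 979623.42 + (151.52) = -8.89 mGal
Bouguer slab correction = 0.04193 × 3.08 × 491.0 = 63.41 mGal
Simple Bouguer anomaly = -8.89 − (63.41) = -72.30 mGal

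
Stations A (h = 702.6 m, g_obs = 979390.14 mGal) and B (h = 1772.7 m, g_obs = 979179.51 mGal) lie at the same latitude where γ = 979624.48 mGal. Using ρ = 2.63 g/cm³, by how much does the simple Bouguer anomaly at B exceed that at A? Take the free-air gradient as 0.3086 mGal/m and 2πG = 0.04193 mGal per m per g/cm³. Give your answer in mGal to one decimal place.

Δg_SB(A) = 979390.14 − 979624.48 + 0.3086×702.6 − 0.04193×2.63×702.6 = -95.00 mGal
Δg_SB(B) = 979179.51 − 979624.48 + 0.3086×1772.7 − 0.04193×2.63×1772.7 = -93.40 mGal
Difference = -93.40 − (-95.00) = 1.60 mGal

1.6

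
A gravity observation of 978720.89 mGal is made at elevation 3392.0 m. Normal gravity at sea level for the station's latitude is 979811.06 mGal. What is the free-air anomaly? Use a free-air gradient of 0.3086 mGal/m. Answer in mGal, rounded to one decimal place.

-43.4

Free-air correction = 0.3086 × 3392.0 = 1046.77 mGal
Free-air anomaly = 978720.89 − 979811.06 + (1046.77) = -43.40 mGal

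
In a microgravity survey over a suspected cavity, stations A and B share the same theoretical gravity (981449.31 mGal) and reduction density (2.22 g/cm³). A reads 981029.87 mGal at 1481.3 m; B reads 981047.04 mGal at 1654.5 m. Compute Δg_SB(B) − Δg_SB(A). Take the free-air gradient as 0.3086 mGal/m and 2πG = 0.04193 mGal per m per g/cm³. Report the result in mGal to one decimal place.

Δg_SB(A) = 981029.87 − 981449.31 + 0.3086×1481.3 − 0.04193×2.22×1481.3 = -100.20 mGal
Δg_SB(B) = 981047.04 − 981449.31 + 0.3086×1654.5 − 0.04193×2.22×1654.5 = -45.70 mGal
Difference = -45.70 − (-100.20) = 54.50 mGal

54.5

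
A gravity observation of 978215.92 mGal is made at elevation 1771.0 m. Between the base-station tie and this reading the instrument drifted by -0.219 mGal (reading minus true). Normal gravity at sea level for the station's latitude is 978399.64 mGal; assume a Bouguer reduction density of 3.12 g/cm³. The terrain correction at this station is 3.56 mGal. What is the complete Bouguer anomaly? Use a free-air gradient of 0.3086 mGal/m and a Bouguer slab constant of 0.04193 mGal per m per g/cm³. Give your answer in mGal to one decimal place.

134.9

Drift-corrected reading = 978215.92 − (-0.219) = 978216.139 mGal
Free-air correction = 0.3086 × 1771.0 = 546.53 mGal
Free-air anomaly = 978216.139 − 978399.64 + (546.53) = 363.029 mGal
Bouguer slab correction = 0.04193 × 3.12 × 1771.0 = 231.69 mGal
Simple Bouguer anomaly = 363.029 − (231.69) = 131.339 mGal
Complete Bouguer anomaly = 131.339 + 3.56 = 134.899 mGal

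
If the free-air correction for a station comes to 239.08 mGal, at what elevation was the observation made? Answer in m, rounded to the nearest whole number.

775

h = 239.08 / 0.3086 = 774.72 m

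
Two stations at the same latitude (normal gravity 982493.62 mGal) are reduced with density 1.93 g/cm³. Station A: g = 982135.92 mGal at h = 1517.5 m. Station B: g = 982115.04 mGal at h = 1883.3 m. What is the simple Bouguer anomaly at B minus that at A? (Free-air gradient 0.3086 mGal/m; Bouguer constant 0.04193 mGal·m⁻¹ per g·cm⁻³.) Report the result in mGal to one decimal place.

62.4

Δg_SB(A) = 982135.92 − 982493.62 + 0.3086×1517.5 − 0.04193×1.93×1517.5 = -12.20 mGal
Δg_SB(B) = 982115.04 − 982493.62 + 0.3086×1883.3 − 0.04193×1.93×1883.3 = 50.20 mGal
Difference = 50.20 − (-12.20) = 62.40 mGal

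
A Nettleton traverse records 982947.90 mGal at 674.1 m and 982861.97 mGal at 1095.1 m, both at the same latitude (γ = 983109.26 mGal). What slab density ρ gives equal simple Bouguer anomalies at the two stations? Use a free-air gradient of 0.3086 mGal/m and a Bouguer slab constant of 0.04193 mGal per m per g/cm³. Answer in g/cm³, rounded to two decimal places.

2.49

Δg_obs = 982861.97 − 982947.90 = -85.93 mGal over Δh = 1095.1 − 674.1 = 421.0 m
Equal Bouguer anomalies ⇒ Δg_obs + (0.3086 − 0.04193ρ)·Δh = 0
0.3086 − 0.04193ρ = −Δg_obs/Δh = 0.20411
ρ = (0.3086 − 0.20411) / 0.04193 = 2.49 g/cm³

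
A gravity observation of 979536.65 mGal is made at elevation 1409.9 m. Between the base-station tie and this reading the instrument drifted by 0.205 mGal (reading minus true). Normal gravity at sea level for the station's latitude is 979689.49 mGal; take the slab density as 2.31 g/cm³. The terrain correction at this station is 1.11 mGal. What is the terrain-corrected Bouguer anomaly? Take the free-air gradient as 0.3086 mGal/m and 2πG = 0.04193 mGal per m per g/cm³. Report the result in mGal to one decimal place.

146.6

Drift-corrected reading = 979536.65 − (0.205) = 979536.445 mGal
Free-air correction = 0.3086 × 1409.9 = 435.10 mGal
Free-air anomaly = 979536.445 − 979689.49 + (435.10) = 282.055 mGal
Bouguer slab correction = 0.04193 × 2.31 × 1409.9 = 136.56 mGal
Simple Bouguer anomaly = 282.055 − (136.56) = 145.495 mGal
Complete Bouguer anomaly = 145.495 + 1.11 = 146.605 mGal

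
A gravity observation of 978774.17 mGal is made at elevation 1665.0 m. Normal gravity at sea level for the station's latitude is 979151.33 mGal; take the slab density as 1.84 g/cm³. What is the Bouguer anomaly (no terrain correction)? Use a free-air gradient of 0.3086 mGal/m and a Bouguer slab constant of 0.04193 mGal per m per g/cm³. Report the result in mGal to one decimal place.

Free-air correction = 0.3086 × 1665.0 = 513.82 mGal
Free-air anomaly = 978774.17 − 979151.33 + (513.82) = 136.66 mGal
Bouguer slab correction = 0.04193 × 1.84 × 1665.0 = 128.46 mGal
Simple Bouguer anomaly = 136.66 − (128.46) = 8.20 mGal

8.2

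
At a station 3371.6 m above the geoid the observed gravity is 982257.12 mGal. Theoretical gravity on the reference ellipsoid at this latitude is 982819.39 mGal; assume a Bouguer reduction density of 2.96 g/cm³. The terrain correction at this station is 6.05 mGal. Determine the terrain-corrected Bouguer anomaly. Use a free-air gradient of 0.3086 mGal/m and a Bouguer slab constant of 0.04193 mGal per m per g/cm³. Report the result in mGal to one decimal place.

Free-air correction = 0.3086 × 3371.6 = 1040.48 mGal
Free-air anomaly = 982257.12 − 982819.39 + (1040.48) = 478.21 mGal
Bouguer slab correction = 0.04193 × 2.96 × 3371.6 = 418.46 mGal
Simple Bouguer anomaly = 478.21 − (418.46) = 59.75 mGal
Complete Bouguer anomaly = 59.75 + 6.05 = 65.80 mGal

65.8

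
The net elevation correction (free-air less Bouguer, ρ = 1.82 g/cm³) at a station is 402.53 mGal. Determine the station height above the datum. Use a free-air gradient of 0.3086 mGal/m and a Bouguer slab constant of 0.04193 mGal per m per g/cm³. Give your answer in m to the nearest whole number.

Combined gradient = 0.3086 − 0.04193 × 1.82 = 0.2322874 mGal/m
h = 402.53 / 0.2322874 = 1732.90 m

1733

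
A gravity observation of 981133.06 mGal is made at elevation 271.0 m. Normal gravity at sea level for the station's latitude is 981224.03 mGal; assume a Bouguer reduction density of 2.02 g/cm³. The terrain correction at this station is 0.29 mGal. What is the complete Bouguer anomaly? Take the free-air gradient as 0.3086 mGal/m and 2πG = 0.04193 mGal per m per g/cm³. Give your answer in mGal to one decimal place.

Free-air correction = 0.3086 × 271.0 = 83.63 mGal
Free-air anomaly = 981133.06 − 981224.03 + (83.63) = -7.34 mGal
Bouguer slab correction = 0.04193 × 2.02 × 271.0 = 22.95 mGal
Simple Bouguer anomaly = -7.34 − (22.95) = -30.29 mGal
Complete Bouguer anomaly = -30.29 + 0.29 = -30.00 mGal

-30.0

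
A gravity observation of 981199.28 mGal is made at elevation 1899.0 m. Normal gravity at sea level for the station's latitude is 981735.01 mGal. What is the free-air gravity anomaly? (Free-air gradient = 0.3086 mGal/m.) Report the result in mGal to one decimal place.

50.3

Free-air correction = 0.3086 × 1899.0 = 586.03 mGal
Free-air anomaly = 981199.28 − 981735.01 + (586.03) = 50.30 mGal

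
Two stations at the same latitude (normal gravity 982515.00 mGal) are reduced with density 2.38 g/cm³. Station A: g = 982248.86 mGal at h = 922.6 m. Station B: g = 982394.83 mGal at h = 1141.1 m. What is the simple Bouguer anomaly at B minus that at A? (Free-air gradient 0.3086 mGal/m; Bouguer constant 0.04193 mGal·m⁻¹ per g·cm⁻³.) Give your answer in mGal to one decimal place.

191.6

Δg_SB(A) = 982248.86 − 982515.00 + 0.3086×922.6 − 0.04193×2.38×922.6 = -73.50 mGal
Δg_SB(B) = 982394.83 − 982515.00 + 0.3086×1141.1 − 0.04193×2.38×1141.1 = 118.10 mGal
Difference = 118.10 − (-73.50) = 191.60 mGal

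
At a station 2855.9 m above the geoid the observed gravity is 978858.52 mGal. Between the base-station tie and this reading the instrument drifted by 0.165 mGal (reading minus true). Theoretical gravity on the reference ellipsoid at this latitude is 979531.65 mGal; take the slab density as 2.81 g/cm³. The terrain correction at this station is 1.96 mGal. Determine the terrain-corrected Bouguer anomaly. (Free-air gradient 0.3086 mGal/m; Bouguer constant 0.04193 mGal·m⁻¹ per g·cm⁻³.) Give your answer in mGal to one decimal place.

Drift-corrected reading = 978858.52 − (0.165) = 978858.355 mGal
Free-air correction = 0.3086 × 2855.9 = 881.33 mGal
Free-air anomaly = 978858.355 − 979531.65 + (881.33) = 208.035 mGal
Bouguer slab correction = 0.04193 × 2.81 × 2855.9 = 336.49 mGal
Simple Bouguer anomaly = 208.035 − (336.49) = -128.455 mGal
Complete Bouguer anomaly = -128.455 + 1.96 = -126.495 mGal

-126.5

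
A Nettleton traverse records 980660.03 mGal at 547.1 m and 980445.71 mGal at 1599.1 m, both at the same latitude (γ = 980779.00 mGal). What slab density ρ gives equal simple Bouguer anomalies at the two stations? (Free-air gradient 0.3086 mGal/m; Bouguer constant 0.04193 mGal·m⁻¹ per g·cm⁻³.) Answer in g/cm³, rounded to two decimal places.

Δg_obs = 980445.71 − 980660.03 = -214.32 mGal over Δh = 1599.1 − 547.1 = 1052.0 m
Equal Bouguer anomalies ⇒ Δg_obs + (0.3086 − 0.04193ρ)·Δh = 0
0.3086 − 0.04193ρ = −Δg_obs/Δh = 0.20373
ρ = (0.3086 − 0.20373) / 0.04193 = 2.50 g/cm³

2.50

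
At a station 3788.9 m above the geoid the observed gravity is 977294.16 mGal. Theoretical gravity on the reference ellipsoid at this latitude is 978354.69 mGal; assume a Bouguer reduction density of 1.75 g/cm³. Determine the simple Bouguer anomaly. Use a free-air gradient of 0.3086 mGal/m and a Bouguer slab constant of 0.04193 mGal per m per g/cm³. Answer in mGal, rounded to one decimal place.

-169.3

Free-air correction = 0.3086 × 3788.9 = 1169.25 mGal
Free-air anomaly = 977294.16 − 978354.69 + (1169.25) = 108.72 mGal
Bouguer slab correction = 0.04193 × 1.75 × 3788.9 = 278.02 mGal
Simple Bouguer anomaly = 108.72 − (278.02) = -169.30 mGal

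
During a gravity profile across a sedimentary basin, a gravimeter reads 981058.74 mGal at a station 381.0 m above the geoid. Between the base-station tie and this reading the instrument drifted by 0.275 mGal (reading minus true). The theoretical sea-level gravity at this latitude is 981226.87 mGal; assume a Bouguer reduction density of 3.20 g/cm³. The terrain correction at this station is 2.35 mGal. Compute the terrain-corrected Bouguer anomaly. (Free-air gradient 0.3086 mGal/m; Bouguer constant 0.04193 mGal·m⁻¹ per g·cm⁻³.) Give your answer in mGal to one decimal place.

-99.6

Drift-corrected reading = 981058.74 − (0.275) = 981058.465 mGal
Free-air correction = 0.3086 × 381.0 = 117.58 mGal
Free-air anomaly = 981058.465 − 981226.87 + (117.58) = -50.825 mGal
Bouguer slab correction = 0.04193 × 3.20 × 381.0 = 51.12 mGal
Simple Bouguer anomaly = -50.825 − (51.12) = -101.945 mGal
Complete Bouguer anomaly = -101.945 + 2.35 = -99.595 mGal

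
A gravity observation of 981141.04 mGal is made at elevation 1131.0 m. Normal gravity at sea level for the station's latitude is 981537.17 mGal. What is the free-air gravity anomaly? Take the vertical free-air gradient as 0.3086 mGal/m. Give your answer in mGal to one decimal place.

Free-air correction = 0.3086 × 1131.0 = 349.03 mGal
Free-air anomaly = 981141.04 − 981537.17 + (349.03) = -47.10 mGal

-47.1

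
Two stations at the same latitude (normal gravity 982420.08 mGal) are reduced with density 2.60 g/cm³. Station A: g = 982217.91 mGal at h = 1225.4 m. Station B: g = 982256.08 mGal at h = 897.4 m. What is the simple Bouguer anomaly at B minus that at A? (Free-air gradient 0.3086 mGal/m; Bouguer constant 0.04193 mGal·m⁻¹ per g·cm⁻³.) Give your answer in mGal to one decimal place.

Δg_SB(A) = 982217.91 − 982420.08 + 0.3086×1225.4 − 0.04193×2.60×1225.4 = 42.40 mGal
Δg_SB(B) = 982256.08 − 982420.08 + 0.3086×897.4 − 0.04193×2.60×897.4 = 15.10 mGal
Difference = 15.10 − (42.40) = -27.30 mGal

-27.3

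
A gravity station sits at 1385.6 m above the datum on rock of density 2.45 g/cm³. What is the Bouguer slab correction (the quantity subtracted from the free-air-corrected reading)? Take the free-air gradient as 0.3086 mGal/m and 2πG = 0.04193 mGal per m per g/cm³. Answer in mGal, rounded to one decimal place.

Bouguer slab correction = 0.04193 × 2.45 × 1385.6 = 142.3 mGal

142.3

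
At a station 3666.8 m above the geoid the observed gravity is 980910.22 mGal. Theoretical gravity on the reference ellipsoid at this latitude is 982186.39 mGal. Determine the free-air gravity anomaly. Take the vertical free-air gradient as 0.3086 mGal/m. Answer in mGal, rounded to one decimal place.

-144.6

Free-air correction = 0.3086 × 3666.8 = 1131.57 mGal
Free-air anomaly = 980910.22 − 982186.39 + (1131.57) = -144.60 mGal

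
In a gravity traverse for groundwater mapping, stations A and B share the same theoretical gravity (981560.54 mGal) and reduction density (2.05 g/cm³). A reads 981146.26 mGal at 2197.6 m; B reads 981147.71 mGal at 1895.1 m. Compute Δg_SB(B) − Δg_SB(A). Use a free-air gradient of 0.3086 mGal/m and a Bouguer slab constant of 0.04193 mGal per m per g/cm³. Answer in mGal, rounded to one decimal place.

-65.9

Δg_SB(A) = 981146.26 − 981560.54 + 0.3086×2197.6 − 0.04193×2.05×2197.6 = 75.00 mGal
Δg_SB(B) = 981147.71 − 981560.54 + 0.3086×1895.1 − 0.04193×2.05×1895.1 = 9.10 mGal
Difference = 9.10 − (75.00) = -65.90 mGal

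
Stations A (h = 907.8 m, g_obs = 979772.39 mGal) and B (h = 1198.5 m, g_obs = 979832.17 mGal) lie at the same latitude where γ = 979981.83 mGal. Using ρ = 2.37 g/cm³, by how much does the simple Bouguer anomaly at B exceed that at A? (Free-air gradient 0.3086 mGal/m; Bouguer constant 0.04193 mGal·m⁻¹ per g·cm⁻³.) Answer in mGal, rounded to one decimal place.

Δg_SB(A) = 979772.39 − 979981.83 + 0.3086×907.8 − 0.04193×2.37×907.8 = -19.50 mGal
Δg_SB(B) = 979832.17 − 979981.83 + 0.3086×1198.5 − 0.04193×2.37×1198.5 = 101.10 mGal
Difference = 101.10 − (-19.50) = 120.60 mGal

120.6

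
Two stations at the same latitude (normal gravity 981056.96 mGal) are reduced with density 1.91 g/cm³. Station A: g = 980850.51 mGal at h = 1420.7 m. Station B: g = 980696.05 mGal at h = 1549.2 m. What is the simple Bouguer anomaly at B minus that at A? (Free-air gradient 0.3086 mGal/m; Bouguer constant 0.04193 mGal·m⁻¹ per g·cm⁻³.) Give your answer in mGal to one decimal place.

Δg_SB(A) = 980850.51 − 981056.96 + 0.3086×1420.7 − 0.04193×1.91×1420.7 = 118.20 mGal
Δg_SB(B) = 980696.05 − 981056.96 + 0.3086×1549.2 − 0.04193×1.91×1549.2 = -6.90 mGal
Difference = -6.90 − (118.20) = -125.10 mGal

-125.1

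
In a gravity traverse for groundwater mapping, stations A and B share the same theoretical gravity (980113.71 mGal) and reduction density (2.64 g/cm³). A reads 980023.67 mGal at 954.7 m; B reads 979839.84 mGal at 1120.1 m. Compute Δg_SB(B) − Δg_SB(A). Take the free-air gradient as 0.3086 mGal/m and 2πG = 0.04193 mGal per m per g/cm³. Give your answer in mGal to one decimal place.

-151.1

Δg_SB(A) = 980023.67 − 980113.71 + 0.3086×954.7 − 0.04193×2.64×954.7 = 98.90 mGal
Δg_SB(B) = 979839.84 − 980113.71 + 0.3086×1120.1 − 0.04193×2.64×1120.1 = -52.20 mGal
Difference = -52.20 − (98.90) = -151.10 mGal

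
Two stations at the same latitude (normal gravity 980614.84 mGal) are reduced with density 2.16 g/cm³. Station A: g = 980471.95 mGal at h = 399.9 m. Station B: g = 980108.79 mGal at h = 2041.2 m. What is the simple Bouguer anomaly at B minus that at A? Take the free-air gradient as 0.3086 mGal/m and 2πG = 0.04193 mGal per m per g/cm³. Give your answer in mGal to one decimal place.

Δg_SB(A) = 980471.95 − 980614.84 + 0.3086×399.9 − 0.04193×2.16×399.9 = -55.70 mGal
Δg_SB(B) = 980108.79 − 980614.84 + 0.3086×2041.2 − 0.04193×2.16×2041.2 = -61.00 mGal
Difference = -61.00 − (-55.70) = -5.30 mGal

-5.3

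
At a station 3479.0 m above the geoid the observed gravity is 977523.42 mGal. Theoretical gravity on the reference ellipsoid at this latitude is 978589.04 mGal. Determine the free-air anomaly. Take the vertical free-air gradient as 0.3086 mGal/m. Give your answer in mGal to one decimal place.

Free-air correction = 0.3086 × 3479.0 = 1073.62 mGal
Free-air anomaly = 977523.42 − 978589.04 + (1073.62) = 8.00 mGal

8.0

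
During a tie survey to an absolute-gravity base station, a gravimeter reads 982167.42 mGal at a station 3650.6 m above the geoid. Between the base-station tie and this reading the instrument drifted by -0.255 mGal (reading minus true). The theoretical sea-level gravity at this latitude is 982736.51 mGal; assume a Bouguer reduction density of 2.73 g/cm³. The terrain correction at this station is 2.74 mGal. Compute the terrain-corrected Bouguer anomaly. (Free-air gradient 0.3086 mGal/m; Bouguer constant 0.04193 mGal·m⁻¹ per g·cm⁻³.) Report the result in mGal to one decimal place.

142.6

Drift-corrected reading = 982167.42 − (-0.255) = 982167.675 mGal
Free-air correction = 0.3086 × 3650.6 = 1126.58 mGal
Free-air anomaly = 982167.675 − 982736.51 + (1126.58) = 557.745 mGal
Bouguer slab correction = 0.04193 × 2.73 × 3650.6 = 417.88 mGal
Simple Bouguer anomaly = 557.745 − (417.88) = 139.865 mGal
Complete Bouguer anomaly = 139.865 + 2.74 = 142.605 mGal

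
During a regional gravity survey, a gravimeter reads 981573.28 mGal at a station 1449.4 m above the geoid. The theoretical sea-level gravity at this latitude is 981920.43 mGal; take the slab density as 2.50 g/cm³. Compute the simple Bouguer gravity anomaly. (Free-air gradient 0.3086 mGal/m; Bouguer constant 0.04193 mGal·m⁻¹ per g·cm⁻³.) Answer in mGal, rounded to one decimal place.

-51.8

Free-air correction = 0.3086 × 1449.4 = 447.28 mGal
Free-air anomaly = 981573.28 − 981920.43 + (447.28) = 100.13 mGal
Bouguer slab correction = 0.04193 × 2.50 × 1449.4 = 151.93 mGal
Simple Bouguer anomaly = 100.13 − (151.93) = -51.80 mGal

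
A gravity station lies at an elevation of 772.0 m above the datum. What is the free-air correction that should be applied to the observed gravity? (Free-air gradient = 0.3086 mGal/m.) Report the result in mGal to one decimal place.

Free-air correction = 0.3086 × 772.0 = 238.2 mGal

238.2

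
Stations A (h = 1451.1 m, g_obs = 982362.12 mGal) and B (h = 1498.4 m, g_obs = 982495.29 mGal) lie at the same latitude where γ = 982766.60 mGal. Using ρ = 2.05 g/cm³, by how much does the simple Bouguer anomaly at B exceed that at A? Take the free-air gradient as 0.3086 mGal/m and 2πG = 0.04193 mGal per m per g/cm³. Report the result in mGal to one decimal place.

Δg_SB(A) = 982362.12 − 982766.60 + 0.3086×1451.1 − 0.04193×2.05×1451.1 = -81.40 mGal
Δg_SB(B) = 982495.29 − 982766.60 + 0.3086×1498.4 − 0.04193×2.05×1498.4 = 62.30 mGal
Difference = 62.30 − (-81.40) = 143.70 mGal

143.7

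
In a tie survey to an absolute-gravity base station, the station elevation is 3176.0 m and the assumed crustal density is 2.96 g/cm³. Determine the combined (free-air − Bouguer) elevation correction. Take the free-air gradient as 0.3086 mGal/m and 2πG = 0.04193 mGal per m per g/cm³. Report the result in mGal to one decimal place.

585.9

Combined gradient = 0.3086 − 0.04193 × 2.96 = 0.1844872 mGal/m
Combined elevation correction = 0.1844872 × 3176.0 = 585.9 mGal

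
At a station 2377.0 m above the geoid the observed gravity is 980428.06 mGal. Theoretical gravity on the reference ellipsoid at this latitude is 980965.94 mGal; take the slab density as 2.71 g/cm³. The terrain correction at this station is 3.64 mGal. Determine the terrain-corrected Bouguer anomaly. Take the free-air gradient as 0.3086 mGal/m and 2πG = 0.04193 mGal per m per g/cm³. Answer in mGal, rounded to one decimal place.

Free-air correction = 0.3086 × 2377.0 = 733.54 mGal
Free-air anomaly = 980428.06 − 980965.94 + (733.54) = 195.66 mGal
Bouguer slab correction = 0.04193 × 2.71 × 2377.0 = 270.10 mGal
Simple Bouguer anomaly = 195.66 − (270.10) = -74.44 mGal
Complete Bouguer anomaly = -74.44 + 3.64 = -70.80 mGal

-70.8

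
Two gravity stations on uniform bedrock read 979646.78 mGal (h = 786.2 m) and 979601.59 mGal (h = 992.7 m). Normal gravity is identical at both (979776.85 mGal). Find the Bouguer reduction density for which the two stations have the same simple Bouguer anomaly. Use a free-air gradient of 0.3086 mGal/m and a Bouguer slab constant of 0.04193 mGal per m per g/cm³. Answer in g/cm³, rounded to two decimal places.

Δg_obs = 979601.59 − 979646.78 = -45.19 mGal over Δh = 992.7 − 786.2 = 206.5 m
Equal Bouguer anomalies ⇒ Δg_obs + (0.3086 − 0.04193ρ)·Δh = 0
0.3086 − 0.04193ρ = −Δg_obs/Δh = 0.21884
ρ = (0.3086 − 0.21884) / 0.04193 = 2.14 g/cm³

2.14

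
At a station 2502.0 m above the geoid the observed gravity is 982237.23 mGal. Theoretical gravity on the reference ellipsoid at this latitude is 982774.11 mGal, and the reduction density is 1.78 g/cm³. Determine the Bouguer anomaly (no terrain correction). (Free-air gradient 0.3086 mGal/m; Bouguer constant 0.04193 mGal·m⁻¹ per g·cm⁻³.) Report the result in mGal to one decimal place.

Free-air correction = 0.3086 × 2502.0 = 772.12 mGal
Free-air anomaly = 982237.23 − 982774.11 + (772.12) = 235.24 mGal
Bouguer slab correction = 0.04193 × 1.78 × 2502.0 = 186.74 mGal
Simple Bouguer anomaly = 235.24 − (186.74) = 48.50 mGal

48.5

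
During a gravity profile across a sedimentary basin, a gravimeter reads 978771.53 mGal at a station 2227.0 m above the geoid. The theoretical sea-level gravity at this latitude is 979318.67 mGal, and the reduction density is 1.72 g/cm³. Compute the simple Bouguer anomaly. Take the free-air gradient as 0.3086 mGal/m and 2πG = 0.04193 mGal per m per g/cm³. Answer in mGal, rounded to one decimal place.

-20.5

Free-air correction = 0.3086 × 2227.0 = 687.25 mGal
Free-air anomaly = 978771.53 − 979318.67 + (687.25) = 140.11 mGal
Bouguer slab correction = 0.04193 × 1.72 × 2227.0 = 160.61 mGal
Simple Bouguer anomaly = 140.11 − (160.61) = -20.50 mGal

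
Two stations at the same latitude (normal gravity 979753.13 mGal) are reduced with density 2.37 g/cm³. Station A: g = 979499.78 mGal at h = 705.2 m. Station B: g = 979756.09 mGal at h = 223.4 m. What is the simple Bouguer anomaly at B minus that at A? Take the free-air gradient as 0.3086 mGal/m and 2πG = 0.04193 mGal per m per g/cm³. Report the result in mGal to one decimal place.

Δg_SB(A) = 979499.78 − 979753.13 + 0.3086×705.2 − 0.04193×2.37×705.2 = -105.80 mGal
Δg_SB(B) = 979756.09 − 979753.13 + 0.3086×223.4 − 0.04193×2.37×223.4 = 49.70 mGal
Difference = 49.70 − (-105.80) = 155.50 mGal

155.5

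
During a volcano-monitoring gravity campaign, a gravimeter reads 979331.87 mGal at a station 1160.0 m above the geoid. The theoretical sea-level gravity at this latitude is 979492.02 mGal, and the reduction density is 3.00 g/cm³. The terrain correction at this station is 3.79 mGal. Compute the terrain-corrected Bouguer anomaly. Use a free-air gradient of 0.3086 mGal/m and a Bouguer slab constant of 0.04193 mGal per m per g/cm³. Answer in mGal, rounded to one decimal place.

55.7

Free-air correction = 0.3086 × 1160.0 = 357.98 mGal
Free-air anomaly = 979331.87 − 979492.02 + (357.98) = 197.83 mGal
Bouguer slab correction = 0.04193 × 3.00 × 1160.0 = 145.92 mGal
Simple Bouguer anomaly = 197.83 − (145.92) = 51.91 mGal
Complete Bouguer anomaly = 51.91 + 3.79 = 55.70 mGal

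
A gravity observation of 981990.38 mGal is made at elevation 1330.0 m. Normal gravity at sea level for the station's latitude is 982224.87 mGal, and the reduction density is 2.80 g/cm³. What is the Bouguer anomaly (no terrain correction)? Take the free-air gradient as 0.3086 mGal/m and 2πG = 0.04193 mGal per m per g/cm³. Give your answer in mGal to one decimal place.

19.8

Free-air correction = 0.3086 × 1330.0 = 410.44 mGal
Free-air anomaly = 981990.38 − 982224.87 + (410.44) = 175.95 mGal
Bouguer slab correction = 0.04193 × 2.80 × 1330.0 = 156.15 mGal
Simple Bouguer anomaly = 175.95 − (156.15) = 19.80 mGal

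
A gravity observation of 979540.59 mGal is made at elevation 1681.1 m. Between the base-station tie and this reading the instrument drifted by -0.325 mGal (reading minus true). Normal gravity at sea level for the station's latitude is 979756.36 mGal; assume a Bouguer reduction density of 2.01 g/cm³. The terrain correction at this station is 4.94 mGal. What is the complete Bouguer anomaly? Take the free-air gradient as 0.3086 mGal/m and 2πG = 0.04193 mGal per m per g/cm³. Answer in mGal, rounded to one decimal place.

166.6

Drift-corrected reading = 979540.59 − (-0.325) = 979540.915 mGal
Free-air correction = 0.3086 × 1681.1 = 518.79 mGal
Free-air anomaly = 979540.915 − 979756.36 + (518.79) = 303.345 mGal
Bouguer slab correction = 0.04193 × 2.01 × 1681.1 = 141.68 mGal
Simple Bouguer anomaly = 303.345 − (141.68) = 161.665 mGal
Complete Bouguer anomaly = 161.665 + 4.94 = 166.605 mGal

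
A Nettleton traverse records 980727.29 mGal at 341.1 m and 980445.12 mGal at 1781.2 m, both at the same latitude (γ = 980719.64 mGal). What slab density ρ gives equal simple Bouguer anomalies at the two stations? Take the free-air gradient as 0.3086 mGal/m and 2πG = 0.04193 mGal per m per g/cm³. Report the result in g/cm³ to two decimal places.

2.69

Δg_obs = 980445.12 − 980727.29 = -282.17 mGal over Δh = 1781.2 − 341.1 = 1440.1 m
Equal Bouguer anomalies ⇒ Δg_obs + (0.3086 − 0.04193ρ)·Δh = 0
0.3086 − 0.04193ρ = −Δg_obs/Δh = 0.19594
ρ = (0.3086 − 0.19594) / 0.04193 = 2.69 g/cm³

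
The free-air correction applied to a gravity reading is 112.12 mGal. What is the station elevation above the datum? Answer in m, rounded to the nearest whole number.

h = 112.12 / 0.3086 = 363.32 m

363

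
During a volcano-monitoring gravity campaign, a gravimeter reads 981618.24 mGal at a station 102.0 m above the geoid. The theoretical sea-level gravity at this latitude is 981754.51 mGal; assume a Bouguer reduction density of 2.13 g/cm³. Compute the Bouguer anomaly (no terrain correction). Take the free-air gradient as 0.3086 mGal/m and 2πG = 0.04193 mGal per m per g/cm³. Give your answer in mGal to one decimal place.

-113.9

Free-air correction = 0.3086 × 102.0 = 31.48 mGal
Free-air anomaly = 981618.24 − 981754.51 + (31.48) = -104.79 mGal
Bouguer slab correction = 0.04193 × 2.13 × 102.0 = 9.11 mGal
Simple Bouguer anomaly = -104.79 − (9.11) = -113.90 mGal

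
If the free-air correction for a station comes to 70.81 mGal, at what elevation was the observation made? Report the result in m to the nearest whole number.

h = 70.81 / 0.3086 = 229.46 m

229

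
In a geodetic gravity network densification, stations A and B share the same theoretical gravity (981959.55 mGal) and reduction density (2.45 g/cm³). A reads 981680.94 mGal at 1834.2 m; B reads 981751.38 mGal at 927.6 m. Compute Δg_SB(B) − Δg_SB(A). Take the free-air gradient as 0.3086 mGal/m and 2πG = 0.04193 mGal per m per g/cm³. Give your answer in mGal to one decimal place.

-116.2

Δg_SB(A) = 981680.94 − 981959.55 + 0.3086×1834.2 − 0.04193×2.45×1834.2 = 99.00 mGal
Δg_SB(B) = 981751.38 − 981959.55 + 0.3086×927.6 − 0.04193×2.45×927.6 = -17.20 mGal
Difference = -17.20 − (99.00) = -116.20 mGal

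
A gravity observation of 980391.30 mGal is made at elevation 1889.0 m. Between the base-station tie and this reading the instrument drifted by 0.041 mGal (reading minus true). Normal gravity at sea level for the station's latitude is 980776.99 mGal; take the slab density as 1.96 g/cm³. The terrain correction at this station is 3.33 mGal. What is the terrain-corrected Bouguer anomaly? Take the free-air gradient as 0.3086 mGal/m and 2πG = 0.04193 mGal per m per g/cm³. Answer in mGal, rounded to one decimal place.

45.3

Drift-corrected reading = 980391.30 − (0.041) = 980391.259 mGal
Free-air correction = 0.3086 × 1889.0 = 582.95 mGal
Free-air anomaly = 980391.259 − 980776.99 + (582.95) = 197.219 mGal
Bouguer slab correction = 0.04193 × 1.96 × 1889.0 = 155.24 mGal
Simple Bouguer anomaly = 197.219 − (155.24) = 41.979 mGal
Complete Bouguer anomaly = 41.979 + 3.33 = 45.309 mGal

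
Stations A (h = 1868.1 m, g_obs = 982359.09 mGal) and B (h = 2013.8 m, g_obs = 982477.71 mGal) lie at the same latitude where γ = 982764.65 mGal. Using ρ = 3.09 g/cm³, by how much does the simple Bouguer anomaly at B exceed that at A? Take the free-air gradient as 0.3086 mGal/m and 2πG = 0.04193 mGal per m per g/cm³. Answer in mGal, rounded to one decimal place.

144.7

Δg_SB(A) = 982359.09 − 982764.65 + 0.3086×1868.1 − 0.04193×3.09×1868.1 = -71.10 mGal
Δg_SB(B) = 982477.71 − 982764.65 + 0.3086×2013.8 − 0.04193×3.09×2013.8 = 73.60 mGal
Difference = 73.60 − (-71.10) = 144.70 mGal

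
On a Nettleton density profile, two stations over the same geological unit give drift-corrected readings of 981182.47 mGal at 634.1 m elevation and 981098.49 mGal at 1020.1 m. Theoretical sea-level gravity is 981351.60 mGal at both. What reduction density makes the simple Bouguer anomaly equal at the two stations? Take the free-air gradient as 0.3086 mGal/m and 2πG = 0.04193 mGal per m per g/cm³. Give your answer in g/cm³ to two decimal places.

Δg_obs = 981098.49 − 981182.47 = -83.98 mGal over Δh = 1020.1 − 634.1 = 386.0 m
Equal Bouguer anomalies ⇒ Δg_obs + (0.3086 − 0.04193ρ)·Δh = 0
0.3086 − 0.04193ρ = −Δg_obs/Δh = 0.21756
ρ = (0.3086 − 0.21756) / 0.04193 = 2.17 g/cm³

2.17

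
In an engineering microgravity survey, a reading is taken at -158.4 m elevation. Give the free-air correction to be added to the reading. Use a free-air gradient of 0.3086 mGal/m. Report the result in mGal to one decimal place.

Free-air correction = 0.3086 × -158.4 = -48.9 mGal

-48.9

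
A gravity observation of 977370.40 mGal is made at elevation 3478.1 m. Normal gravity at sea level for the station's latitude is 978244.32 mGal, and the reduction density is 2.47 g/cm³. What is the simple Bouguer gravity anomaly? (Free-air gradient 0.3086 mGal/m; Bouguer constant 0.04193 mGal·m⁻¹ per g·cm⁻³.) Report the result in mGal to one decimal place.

-160.8

Free-air correction = 0.3086 × 3478.1 = 1073.34 mGal
Free-air anomaly = 977370.40 − 978244.32 + (1073.34) = 199.42 mGal
Bouguer slab correction = 0.04193 × 2.47 × 3478.1 = 360.22 mGal
Simple Bouguer anomaly = 199.42 − (360.22) = -160.80 mGal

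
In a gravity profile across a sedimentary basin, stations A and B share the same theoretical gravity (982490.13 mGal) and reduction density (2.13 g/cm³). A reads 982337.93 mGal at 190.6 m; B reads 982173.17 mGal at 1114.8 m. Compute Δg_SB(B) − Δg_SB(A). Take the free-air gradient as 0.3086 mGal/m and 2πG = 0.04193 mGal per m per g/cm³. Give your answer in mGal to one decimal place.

37.9

Δg_SB(A) = 982337.93 − 982490.13 + 0.3086×190.6 − 0.04193×2.13×190.6 = -110.40 mGal
Δg_SB(B) = 982173.17 − 982490.13 + 0.3086×1114.8 − 0.04193×2.13×1114.8 = -72.50 mGal
Difference = -72.50 − (-110.40) = 37.90 mGal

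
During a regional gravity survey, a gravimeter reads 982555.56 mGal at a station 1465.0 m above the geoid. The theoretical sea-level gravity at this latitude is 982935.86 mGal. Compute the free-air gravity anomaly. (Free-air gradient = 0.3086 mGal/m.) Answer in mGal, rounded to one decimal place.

Free-air correction = 0.3086 × 1465.0 = 452.10 mGal
Free-air anomaly = 982555.56 − 982935.86 + (452.10) = 71.80 mGal

71.8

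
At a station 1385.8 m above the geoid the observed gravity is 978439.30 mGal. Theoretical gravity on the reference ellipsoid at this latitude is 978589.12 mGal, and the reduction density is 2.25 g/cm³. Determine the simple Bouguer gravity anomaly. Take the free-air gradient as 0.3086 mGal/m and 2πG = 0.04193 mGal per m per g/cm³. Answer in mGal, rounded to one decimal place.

Free-air correction = 0.3086 × 1385.8 = 427.66 mGal
Free-air anomaly = 978439.30 − 978589.12 + (427.66) = 277.84 mGal
Bouguer slab correction = 0.04193 × 2.25 × 1385.8 = 130.74 mGal
Simple Bouguer anomaly = 277.84 − (130.74) = 147.10 mGal

147.1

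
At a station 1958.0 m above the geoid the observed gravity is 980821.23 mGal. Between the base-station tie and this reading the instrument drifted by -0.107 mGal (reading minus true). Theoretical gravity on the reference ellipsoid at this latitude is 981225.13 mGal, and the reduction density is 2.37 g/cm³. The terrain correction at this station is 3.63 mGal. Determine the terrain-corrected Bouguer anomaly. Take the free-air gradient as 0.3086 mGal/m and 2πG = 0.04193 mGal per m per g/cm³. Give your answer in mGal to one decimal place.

Drift-corrected reading = 980821.23 − (-0.107) = 980821.337 mGal
Free-air correction = 0.3086 × 1958.0 = 604.24 mGal
Free-air anomaly = 980821.337 − 981225.13 + (604.24) = 200.447 mGal
Bouguer slab correction = 0.04193 × 2.37 × 1958.0 = 194.57 mGal
Simple Bouguer anomaly = 200.447 − (194.57) = 5.877 mGal
Complete Bouguer anomaly = 5.877 + 3.63 = 9.507 mGal

9.5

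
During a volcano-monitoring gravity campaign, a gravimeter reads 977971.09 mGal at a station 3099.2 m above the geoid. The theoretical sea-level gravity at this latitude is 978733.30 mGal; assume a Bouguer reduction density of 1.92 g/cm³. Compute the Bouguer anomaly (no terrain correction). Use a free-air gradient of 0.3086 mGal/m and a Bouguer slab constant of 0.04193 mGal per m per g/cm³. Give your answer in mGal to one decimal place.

Free-air correction = 0.3086 × 3099.2 = 956.41 mGal
Free-air anomaly = 977971.09 − 978733.30 + (956.41) = 194.20 mGal
Bouguer slab correction = 0.04193 × 1.92 × 3099.2 = 249.50 mGal
Simple Bouguer anomaly = 194.20 − (249.50) = -55.30 mGal

-55.3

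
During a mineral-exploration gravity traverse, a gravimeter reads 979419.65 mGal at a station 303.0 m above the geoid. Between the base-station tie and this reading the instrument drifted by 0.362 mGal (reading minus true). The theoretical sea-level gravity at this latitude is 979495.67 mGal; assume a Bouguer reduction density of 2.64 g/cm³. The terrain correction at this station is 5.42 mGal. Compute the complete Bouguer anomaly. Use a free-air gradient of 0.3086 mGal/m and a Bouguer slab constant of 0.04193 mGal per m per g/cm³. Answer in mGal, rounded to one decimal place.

-11.0

Drift-corrected reading = 979419.65 − (0.362) = 979419.288 mGal
Free-air correction = 0.3086 × 303.0 = 93.51 mGal
Free-air anomaly = 979419.288 − 979495.67 + (93.51) = 17.128 mGal
Bouguer slab correction = 0.04193 × 2.64 × 303.0 = 33.54 mGal
Simple Bouguer anomaly = 17.128 − (33.54) = -16.412 mGal
Complete Bouguer anomaly = -16.412 + 5.42 = -10.992 mGal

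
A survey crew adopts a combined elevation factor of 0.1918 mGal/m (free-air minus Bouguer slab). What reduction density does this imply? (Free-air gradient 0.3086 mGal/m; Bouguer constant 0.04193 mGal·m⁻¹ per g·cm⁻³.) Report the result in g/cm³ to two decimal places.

0.1918 = 0.3086 − 0.04193 × ρ
ρ = (0.3086 − 0.1918) / 0.04193 = 2.79 g/cm³

2.79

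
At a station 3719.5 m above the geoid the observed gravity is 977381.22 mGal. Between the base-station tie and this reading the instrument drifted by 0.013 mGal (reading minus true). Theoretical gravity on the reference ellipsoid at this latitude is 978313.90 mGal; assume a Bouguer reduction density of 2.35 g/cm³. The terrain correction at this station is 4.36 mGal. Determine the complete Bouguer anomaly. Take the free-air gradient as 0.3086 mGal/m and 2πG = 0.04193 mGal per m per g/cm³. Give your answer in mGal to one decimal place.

Drift-corrected reading = 977381.22 − (0.013) = 977381.207 mGal
Free-air correction = 0.3086 × 3719.5 = 1147.84 mGal
Free-air anomaly = 977381.207 − 978313.90 + (1147.84) = 215.147 mGal
Bouguer slab correction = 0.04193 × 2.35 × 3719.5 = 366.50 mGal
Simple Bouguer anomaly = 215.147 − (366.50) = -151.353 mGal
Complete Bouguer anomaly = -151.353 + 4.36 = -146.993 mGal

-147.0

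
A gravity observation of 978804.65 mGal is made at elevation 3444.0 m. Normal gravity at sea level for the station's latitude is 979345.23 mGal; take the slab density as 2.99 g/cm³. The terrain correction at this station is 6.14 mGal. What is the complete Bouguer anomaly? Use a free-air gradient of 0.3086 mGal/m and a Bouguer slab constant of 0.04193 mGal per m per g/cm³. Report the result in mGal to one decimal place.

96.6

Free-air correction = 0.3086 × 3444.0 = 1062.82 mGal
Free-air anomaly = 978804.65 − 979345.23 + (1062.82) = 522.24 mGal
Bouguer slab correction = 0.04193 × 2.99 × 3444.0 = 431.78 mGal
Simple Bouguer anomaly = 522.24 − (431.78) = 90.46 mGal
Complete Bouguer anomaly = 90.46 + 6.14 = 96.60 mGal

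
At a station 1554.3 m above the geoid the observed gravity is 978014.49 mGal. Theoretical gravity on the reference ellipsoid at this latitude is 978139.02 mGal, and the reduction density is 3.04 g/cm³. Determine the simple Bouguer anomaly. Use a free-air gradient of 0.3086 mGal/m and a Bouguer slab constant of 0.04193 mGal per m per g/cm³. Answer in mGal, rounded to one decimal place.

Free-air correction = 0.3086 × 1554.3 = 479.66 mGal
Free-air anomaly = 978014.49 − 978139.02 + (479.66) = 355.13 mGal
Bouguer slab correction = 0.04193 × 3.04 × 1554.3 = 198.12 mGal
Simple Bouguer anomaly = 355.13 − (198.12) = 157.01 mGal

157.0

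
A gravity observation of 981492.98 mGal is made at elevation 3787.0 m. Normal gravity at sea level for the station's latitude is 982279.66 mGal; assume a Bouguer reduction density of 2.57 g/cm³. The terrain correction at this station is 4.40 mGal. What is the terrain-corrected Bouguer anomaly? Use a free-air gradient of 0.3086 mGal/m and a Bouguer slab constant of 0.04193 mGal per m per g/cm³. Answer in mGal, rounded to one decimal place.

Free-air correction = 0.3086 × 3787.0 = 1168.67 mGal
Free-air anomaly = 981492.98 − 982279.66 + (1168.67) = 381.99 mGal
Bouguer slab correction = 0.04193 × 2.57 × 3787.0 = 408.09 mGal
Simple Bouguer anomaly = 381.99 − (408.09) = -26.10 mGal
Complete Bouguer anomaly = -26.10 + 4.40 = -21.70 mGal

-21.7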